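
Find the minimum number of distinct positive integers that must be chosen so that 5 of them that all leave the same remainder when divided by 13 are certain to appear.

53

Pigeonhole: the 13 residue classes mod 13 are the pigeonholes.
With 52 integers one could put 4 in each residue class and have no class reach 5.
The 53rd integer pushes some class to 5, so 13·4 + 1 = 53.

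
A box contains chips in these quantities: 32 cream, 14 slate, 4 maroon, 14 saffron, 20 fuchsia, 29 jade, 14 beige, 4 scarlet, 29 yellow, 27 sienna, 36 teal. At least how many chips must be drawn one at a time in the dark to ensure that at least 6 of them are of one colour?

54

Pigeonhole: the 11 colours are the holes; the chips drawn are the pigeons.
To avoid 6 of any one colour, the worst case takes at most 5 of each colour, or every chip of a colour that has fewer than 5.
That gives 5 + 5 + 4 + 5 + 5 + 5 + 5 + 4 + 5 + 5 + 5 = 53 chips with no colour reaching 6.
The next chip forces some colour to 6, so 53 + 1 = 54.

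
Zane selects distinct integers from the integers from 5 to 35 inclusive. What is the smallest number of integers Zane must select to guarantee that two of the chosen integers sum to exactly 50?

Two chosen integers sum to 50 exactly when both halves of some pair {x, 50−x} with 15 ≤ x ≤ 50−x ≤ 35 are chosen — 10 such pairs.
The remaining 11 elements (those with no distinct partner in range) can never complete a 50-sum, so the worst case takes all of them and one from each pair: 11 + 10 = 21.
Pigeonhole: the 22nd integer has to be the second member of some pair, so 21 + 1 = 22.

22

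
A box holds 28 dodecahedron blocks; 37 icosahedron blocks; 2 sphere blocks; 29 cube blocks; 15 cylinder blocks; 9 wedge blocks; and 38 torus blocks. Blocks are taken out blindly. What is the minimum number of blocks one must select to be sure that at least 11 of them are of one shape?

62

Pigeonhole: put each drawn block into a box by shape. The largest draw with every box below 11 takes min(count, 10) from each shape; shapes with fewer than 10 contribute all they have.
Σ min(cᵢ, 10) = 10 + 10 + 2 + 10 + 10 + 9 + 10 = 61.
Draw number 61 + 1 = 62 must push one box to 11.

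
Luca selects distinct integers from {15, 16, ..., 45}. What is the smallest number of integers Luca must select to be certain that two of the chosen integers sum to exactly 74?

Group the elements by complementary pair {x, 74−x}: {29,45}, {30,44}, {31,43}, …, giving 8 two-element pairs, the single value 37 (it cannot pair with itself since the integers are distinct), and 14 integers whose partner 74−x falls outside [15,45].
By pigeonhole, treating each of those 23 groups as a pigeonhole, one can pick one integer per group — 23 integers — with no two summing to 74.
The 24th integer lands in an occupied pair, forcing a sum of 74.

24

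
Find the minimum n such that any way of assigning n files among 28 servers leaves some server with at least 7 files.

With 168 files one could put exactly 6 in each of the 28 servers, and no server would reach 7.
By pigeonhole, one more file must land in a server that already has 6, giving it 7.
So 28 × 6 + 1 = 169 files are required.

169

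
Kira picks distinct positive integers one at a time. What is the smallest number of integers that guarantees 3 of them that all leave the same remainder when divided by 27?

55

Pigeonhole: the 27 residue classes mod 27 are the pigeonholes.
With 54 integers one could put 2 in each residue class and have no class reach 3.
The 55th integer pushes some class to 3, so 27·2 + 1 = 55.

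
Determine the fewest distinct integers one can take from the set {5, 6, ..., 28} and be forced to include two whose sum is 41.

17

Group the elements by complementary pair {x, 41−x}: {13,28}, {14,27}, {15,26}, …, giving 8 two-element pairs and 8 integers whose partner 41−x falls outside [5,28].
Treating each of those 16 groups as a pigeonhole, one can pick one integer per group — 16 integers — with no two summing to 41.
The 17th integer lands in an occupied pair, forcing a sum of 41.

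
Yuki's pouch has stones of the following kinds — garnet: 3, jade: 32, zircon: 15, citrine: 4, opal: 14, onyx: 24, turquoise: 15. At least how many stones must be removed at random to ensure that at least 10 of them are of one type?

53

An adversary could hand out at most 9 stones per type (garnet, citrine run out sooner): 3 + 9 + 9 + 4 + 9 + 9 + 9 = 52 stones and still no type has 10.
One more stone lands in a type already at 9, so 53 draws are enough and 52 are not.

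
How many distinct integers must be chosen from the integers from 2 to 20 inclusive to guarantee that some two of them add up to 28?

Group the elements by complementary pair {x, 28−x}: {8,20}, {9,19}, {10,18}, …, giving 6 two-element pairs, the single value 14 (it cannot pair with itself since the integers are distinct), and 6 integers whose partner 28−x falls outside [2,20].
Treating each of those 13 groups as a pigeonhole, one can pick one integer per group — 13 integers — with no two summing to 28.
The 14th integer lands in an occupied pair, forcing a sum of 28.

14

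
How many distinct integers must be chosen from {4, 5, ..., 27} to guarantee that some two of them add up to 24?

17

A set avoiding the sum 24 can contain at most one of each pair {x, 24−x}, plus the 8 elements whose complement lies outside the range or equal to its own complement.
The integers 12, …, 27 (16 of them) are such a set: any two sum to at least 12+13 = 25 > 24.
By pigeonhole, any 17th integer completes one of the 8 pairs, so 17 choices force a sum of 24.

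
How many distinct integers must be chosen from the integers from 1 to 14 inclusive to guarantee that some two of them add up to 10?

11

Two chosen integers sum to 10 exactly when both halves of some pair {x, 10−x} with 1 ≤ x ≤ 10−x ≤ 9 are chosen — 4 such pairs.
The remaining 6 elements (those with no distinct partner in range) can never complete a 10-sum, so the worst case takes all of them and one from each pair: 6 + 4 = 10.
Pigeonhole: the 11th integer has to be the second member of some pair, so 10 + 1 = 11.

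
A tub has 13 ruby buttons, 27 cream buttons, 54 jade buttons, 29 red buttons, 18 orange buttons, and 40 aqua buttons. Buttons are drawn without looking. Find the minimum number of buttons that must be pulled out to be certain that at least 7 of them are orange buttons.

170

In the worst case for collecting orange buttons, every non-orange button comes out first.
There are 13 + 27 + 54 + 29 + 40 = 163 non-orange buttons altogether.
After those, each further button must be orange, so 163 + 7 = 170 draws guarantee 7 orange buttons.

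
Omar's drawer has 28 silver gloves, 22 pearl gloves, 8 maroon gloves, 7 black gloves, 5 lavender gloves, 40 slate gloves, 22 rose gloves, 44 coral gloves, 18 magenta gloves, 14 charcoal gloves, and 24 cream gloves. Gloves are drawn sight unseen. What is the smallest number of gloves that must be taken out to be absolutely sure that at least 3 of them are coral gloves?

191

In the worst case for collecting coral gloves, every non-coral glove comes out first.
There are 28 + 22 + 8 + 7 + 5 + 40 + 22 + 18 + 14 + 24 = 188 non-coral gloves altogether.
After those, each further glove must be coral, so 188 + 3 = 191 draws guarantee 3 coral gloves.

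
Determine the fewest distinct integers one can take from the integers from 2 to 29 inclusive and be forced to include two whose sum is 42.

21

Group the elements by complementary pair {x, 42−x}: {13,29}, {14,28}, {15,27}, …, giving 8 two-element pairs; the single value 21 (it cannot pair with itself since the integers are distinct); and 11 integers whose partner 42−x falls outside [2,29].
Treating each of those 20 groups as a pigeonhole, one can pick one integer per group — 20 integers — with no two summing to 42.
The 21st integer lands in an occupied pair, forcing a sum of 42.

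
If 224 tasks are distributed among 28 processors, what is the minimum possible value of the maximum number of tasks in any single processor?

The 28 processors are the holes and the 224 tasks are the pigeons.
If every processor held at most 7 tasks, the total would be at most 28 × 7 = 196, which is less than 224.
So some processor holds at least ⌈224/28⌉ = 8 tasks.

8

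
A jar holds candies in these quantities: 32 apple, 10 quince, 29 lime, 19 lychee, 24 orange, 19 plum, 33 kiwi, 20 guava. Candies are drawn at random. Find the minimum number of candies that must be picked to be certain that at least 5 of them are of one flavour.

Put each drawn candy into a box by flavour. The largest draw with every box below 5 takes min(count, 4) from each flavour.
Σ min(cᵢ, 4) = 4 + 4 + 4 + 4 + 4 + 4 + 4 + 4 = 32.
Draw number 32 + 1 = 33 must push one box to 5.

33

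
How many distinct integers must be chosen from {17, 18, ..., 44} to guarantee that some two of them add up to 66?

18

Two chosen integers sum to 66 exactly when both halves of some pair {x, 66−x} with 22 ≤ x ≤ 66−x ≤ 44 are chosen — 11 such pairs.
The remaining 6 elements (those with no distinct partner in range) can never complete a 66-sum, so the worst case takes all of them and one from each pair: 6 + 11 = 17.
Pigeonhole: the 18th integer has to be the second member of some pair, so 17 + 1 = 18.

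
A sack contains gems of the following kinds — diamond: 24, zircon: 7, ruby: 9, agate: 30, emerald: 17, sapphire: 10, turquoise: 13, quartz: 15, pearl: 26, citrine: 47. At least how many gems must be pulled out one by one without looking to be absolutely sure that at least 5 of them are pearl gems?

177

In the worst case for collecting pearl gems, every non-pearl gem comes out first.
There are 24 + 7 + 9 + 30 + 17 + 10 + 13 + 15 + 47 = 172 non-pearl gems altogether.
After those, each further gem must be pearl, so 172 + 5 = 177 draws guarantee 5 pearl gems.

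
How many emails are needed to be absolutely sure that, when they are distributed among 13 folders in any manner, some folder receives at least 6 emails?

With 65 emails one could put exactly 5 in each of the 13 folders, and no folder would reach 6.
One more email must land in a folder that already has 5, giving it 6.
So 13 × 5 + 1 = 66 emails are required.

66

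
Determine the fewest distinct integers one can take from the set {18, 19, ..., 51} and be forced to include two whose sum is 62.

22

Group the elements by complementary pair {x, 62−x}: {18,44}, {19,43}, {20,42}, …, giving 13 two-element pairs, the single value 31 (it cannot pair with itself since the integers are distinct), and 7 integers whose partner 62−x falls outside [18,51].
By pigeonhole, treating each of those 21 groups as a pigeonhole, one can pick one integer per group — 21 integers — with no two summing to 62.
The 22nd integer lands in an occupied pair, forcing a sum of 62.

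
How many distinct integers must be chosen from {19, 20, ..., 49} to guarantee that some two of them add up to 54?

Group the elements by complementary pair {x, 54−x}: {19,35}, {20,34}, {21,33}, …, giving 8 two-element pairs, the single value 27 (it cannot pair with itself since the integers are distinct), and 14 integers whose partner 54−x falls outside [19,49].
Treating each of those 23 groups as a pigeonhole, one can pick one integer per group — 23 integers — with no two summing to 54.
The 24th integer lands in an occupied pair, forcing a sum of 54.

24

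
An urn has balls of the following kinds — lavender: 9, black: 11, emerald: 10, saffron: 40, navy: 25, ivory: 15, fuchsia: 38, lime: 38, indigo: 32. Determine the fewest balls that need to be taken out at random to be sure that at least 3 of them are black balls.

210

In the worst case for collecting black balls, every non-black ball comes out first.
There are 9 + 10 + 40 + 25 + 15 + 38 + 38 + 32 = 207 non-black balls altogether.
After those, each further ball must be black, so 207 + 3 = 210 draws guarantee 3 black balls.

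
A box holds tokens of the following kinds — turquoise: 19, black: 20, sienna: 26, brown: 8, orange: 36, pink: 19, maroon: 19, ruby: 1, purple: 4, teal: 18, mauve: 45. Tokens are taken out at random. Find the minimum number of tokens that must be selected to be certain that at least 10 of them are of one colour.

86

The 11 colours are the holes; the tokens drawn are the pigeons.
To avoid 10 of any one colour, the worst case takes at most 9 of each colour, or every token of a colour that has fewer than 9.
That gives 9 + 9 + 9 + 8 + 9 + 9 + 9 + 1 + 4 + 9 + 9 = 85 tokens with no colour reaching 10.
The next token forces some colour to 10, so 85 + 1 = 86.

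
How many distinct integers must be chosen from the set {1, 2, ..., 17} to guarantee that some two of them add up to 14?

12

Group the elements by complementary pair {x, 14−x}: {1,13}, {2,12}, {3,11}, …, giving 6 two-element pairs, the single value 7 (it cannot pair with itself since the integers are distinct), and 4 integers whose partner 14−x falls outside [1,17].
Treating each of those 11 groups as a pigeonhole, one can pick one integer per group — 11 integers — with no two summing to 14.
The 12th integer lands in an occupied pair, forcing a sum of 14.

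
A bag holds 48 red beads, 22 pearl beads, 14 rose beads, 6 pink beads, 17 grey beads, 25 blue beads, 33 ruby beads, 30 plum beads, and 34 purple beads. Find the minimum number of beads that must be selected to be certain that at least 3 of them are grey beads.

215

In the worst case for collecting grey beads, every non-grey bead comes out first.
There are 48 + 22 + 14 + 6 + 25 + 33 + 30 + 34 = 212 non-grey beads altogether.
After those, each further bead must be grey, so 212 + 3 = 215 draws guarantee 3 grey beads.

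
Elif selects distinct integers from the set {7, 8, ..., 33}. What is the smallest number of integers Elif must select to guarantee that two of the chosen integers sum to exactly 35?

Group the elements by complementary pair {x, 35−x}: {7,28}, {8,27}, {9,26}, …, giving 11 two-element pairs and 5 integers whose partner 35−x falls outside [7,33].
By the pigeonhole principle, treating each of those 16 groups as a pigeonhole, one can pick one integer per group — 16 integers — with no two summing to 35.
The 17th integer lands in an occupied pair, forcing a sum of 35.

17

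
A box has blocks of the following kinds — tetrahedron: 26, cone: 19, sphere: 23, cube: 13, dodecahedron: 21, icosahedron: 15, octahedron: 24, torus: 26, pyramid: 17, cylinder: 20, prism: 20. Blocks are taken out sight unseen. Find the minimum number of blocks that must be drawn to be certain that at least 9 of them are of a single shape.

Pigeonhole: the 11 shapes are the holes; the blocks drawn are the pigeons.
To avoid 9 of any one shape, the worst case takes at most 8 of each shape.
That gives 8 + 8 + 8 + 8 + 8 + 8 + 8 + 8 + 8 + 8 + 8 = 88 blocks with no shape reaching 9.
The next block forces some shape to 9, so 88 + 1 = 89.

89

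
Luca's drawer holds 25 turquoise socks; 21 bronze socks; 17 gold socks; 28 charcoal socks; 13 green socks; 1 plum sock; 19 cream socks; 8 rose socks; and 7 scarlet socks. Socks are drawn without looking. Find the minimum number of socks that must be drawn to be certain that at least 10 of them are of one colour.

71

An adversary could hand out at most 9 socks per colour (plum, rose, scarlet run out sooner): 9 + 9 + 9 + 9 + 9 + 1 + 9 + 8 + 7 = 70 socks and still no colour has 10.
By pigeonhole, one more sock lands in a colour already at 9, so 71 draws are enough and 70 are not.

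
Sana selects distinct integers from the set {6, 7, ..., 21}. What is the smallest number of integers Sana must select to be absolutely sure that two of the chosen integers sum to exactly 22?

12

Two chosen integers sum to 22 exactly when both halves of some pair {x, 22−x} with 6 ≤ x ≤ 22−x ≤ 16 are chosen — 5 such pairs.
The remaining 6 elements (those with no distinct partner in range) can never complete a 22-sum, so the worst case takes all of them and one from each pair: 6 + 5 = 11.
Pigeonhole: the 12th integer has to be the second member of some pair, so 11 + 1 = 12.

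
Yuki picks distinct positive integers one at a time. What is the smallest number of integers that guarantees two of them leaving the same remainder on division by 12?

13

Pigeonhole: the 12 residue classes mod 12 are the pigeonholes.
With 12 integers one could put 1 in each residue class and have no class reach 2.
The 13th integer pushes some class to 2, so 12·1 + 1 = 13.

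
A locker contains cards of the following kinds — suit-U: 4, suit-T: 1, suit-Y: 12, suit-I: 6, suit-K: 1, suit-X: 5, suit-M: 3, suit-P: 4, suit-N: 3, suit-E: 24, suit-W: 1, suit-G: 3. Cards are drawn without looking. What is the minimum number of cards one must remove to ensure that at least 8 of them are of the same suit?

Pigeonhole: put each drawn card into a box by suit. The largest draw with every box below 8 takes min(count, 7) from each suit; suits with fewer than 7 contribute all they have.
Σ min(cᵢ, 7) = 4 + 1 + 7 + 6 + 1 + 5 + 3 + 4 + 3 + 7 + 1 + 3 = 45.
Draw number 45 + 1 = 46 must push one box to 8.

46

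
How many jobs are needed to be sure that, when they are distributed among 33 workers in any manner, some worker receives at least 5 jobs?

133

With 132 jobs one could put exactly 4 in each of the 33 workers, and no worker would reach 5.
One more job must land in a worker that already has 4, giving it 5.
So 33 × 4 + 1 = 133 jobs are required.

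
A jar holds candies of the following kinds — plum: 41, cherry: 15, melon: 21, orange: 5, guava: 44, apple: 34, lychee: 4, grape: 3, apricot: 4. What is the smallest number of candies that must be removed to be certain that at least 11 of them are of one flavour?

67

By the pigeonhole principle, put each drawn candy into a box by flavour. The largest draw with every box below 11 takes min(count, 10) from each flavour; flavours with fewer than 10 contribute all they have.
Σ min(cᵢ, 10) = 10 + 10 + 10 + 5 + 10 + 10 + 4 + 3 + 4 = 66.
Draw number 66 + 1 = 67 must push one box to 11.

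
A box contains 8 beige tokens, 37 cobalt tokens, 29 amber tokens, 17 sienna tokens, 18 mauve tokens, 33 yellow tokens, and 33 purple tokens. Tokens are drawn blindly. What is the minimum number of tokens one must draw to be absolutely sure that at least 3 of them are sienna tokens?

161

In the worst case for collecting sienna tokens, every non-sienna token comes out first.
There are 8 + 37 + 29 + 18 + 33 + 33 = 158 non-sienna tokens altogether.
After those, each further token must be sienna, so 158 + 3 = 161 draws guarantee 3 sienna tokens.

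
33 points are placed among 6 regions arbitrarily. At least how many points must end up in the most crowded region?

6

By the pigeonhole principle, the 6 regions are the holes and the 33 points are the pigeons.
If every region held at most 5 points, the total would be at most 6 × 5 = 30, which is less than 33.
So some region holds at least ⌈33/6⌉ = 6 points.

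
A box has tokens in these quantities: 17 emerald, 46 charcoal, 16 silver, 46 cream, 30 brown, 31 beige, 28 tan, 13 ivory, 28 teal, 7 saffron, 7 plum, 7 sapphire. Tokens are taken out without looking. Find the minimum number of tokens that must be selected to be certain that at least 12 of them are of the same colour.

Pigeonhole: the 12 colours are the holes; the tokens drawn are the pigeons.
To avoid 12 of any one colour, the worst case takes at most 11 of each colour, or every token of a colour that has fewer than 11.
That gives 11 + 11 + 11 + 11 + 11 + 11 + 11 + 11 + 11 + 7 + 7 + 7 = 120 tokens with no colour reaching 12.
The next token forces some colour to 12, so 120 + 1 = 121.

121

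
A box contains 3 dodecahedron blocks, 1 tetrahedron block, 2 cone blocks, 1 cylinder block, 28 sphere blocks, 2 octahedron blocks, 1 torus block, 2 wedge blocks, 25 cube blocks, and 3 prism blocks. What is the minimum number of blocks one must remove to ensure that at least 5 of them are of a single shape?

An adversary could hand out at most 4 blocks per shape (8 shapes run out sooner): 3 + 1 + 2 + 1 + 4 + 2 + 1 + 2 + 4 + 3 = 23 blocks and still no shape has 5.
One more block lands in a shape already at 4, so 24 draws are enough and 23 are not.

24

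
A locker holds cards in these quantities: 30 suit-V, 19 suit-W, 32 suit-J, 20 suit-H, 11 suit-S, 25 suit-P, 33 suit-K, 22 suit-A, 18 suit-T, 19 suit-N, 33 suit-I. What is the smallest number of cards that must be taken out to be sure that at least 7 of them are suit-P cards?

244

In the worst case for collecting suit-P cards, every non-suit-P card comes out first.
There are 30 + 19 + 32 + 20 + 11 + 33 + 22 + 18 + 19 + 33 = 237 non-suit-P cards altogether.
After those, each further card must be suit-P, so 237 + 7 = 244 draws guarantee 7 suit-P cards.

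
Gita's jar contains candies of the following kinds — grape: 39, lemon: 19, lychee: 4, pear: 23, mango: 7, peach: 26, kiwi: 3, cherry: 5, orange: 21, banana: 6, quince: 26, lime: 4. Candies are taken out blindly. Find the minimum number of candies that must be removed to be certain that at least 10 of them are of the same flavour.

An adversary could hand out at most 9 candies per flavour (6 flavours run out sooner): 9 + 9 + 4 + 9 + 7 + 9 + 3 + 5 + 9 + 6 + 9 + 4 = 83 candies and still no flavour has 10.
One more candy lands in a flavour already at 9, so 84 draws are enough and 83 are not.

84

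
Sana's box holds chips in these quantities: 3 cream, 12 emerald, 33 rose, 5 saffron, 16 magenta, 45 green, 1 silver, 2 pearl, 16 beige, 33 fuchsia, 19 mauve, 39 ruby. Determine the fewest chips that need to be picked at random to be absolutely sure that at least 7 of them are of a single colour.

60

The 12 colours are the holes; the chips drawn are the pigeons.
To avoid 7 of any one colour, the worst case takes at most 6 of each colour, or every chip of a colour that has fewer than 6.
That gives 3 + 6 + 6 + 5 + 6 + 6 + 1 + 2 + 6 + 6 + 6 + 6 = 59 chips with no colour reaching 7.
The next chip forces some colour to 7, so 59 + 1 = 60.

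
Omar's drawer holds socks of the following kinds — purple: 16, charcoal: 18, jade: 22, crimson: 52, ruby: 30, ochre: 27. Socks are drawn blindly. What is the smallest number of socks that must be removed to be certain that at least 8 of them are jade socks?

In the worst case for collecting jade socks, every non-jade sock comes out first.
There are 16 + 18 + 52 + 30 + 27 = 143 non-jade socks altogether.
After those, each further sock must be jade, so 143 + 8 = 151 draws guarantee 8 jade socks.

151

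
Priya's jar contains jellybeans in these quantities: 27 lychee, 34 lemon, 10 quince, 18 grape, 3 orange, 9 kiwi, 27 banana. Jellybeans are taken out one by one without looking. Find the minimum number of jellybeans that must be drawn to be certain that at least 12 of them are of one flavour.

The 7 flavours are the holes; the jellybeans drawn are the pigeons.
To avoid 12 of any one flavour, the worst case takes at most 11 of each flavour, or every jellybean of a flavour that has fewer than 11.
That gives 11 + 11 + 10 + 11 + 3 + 9 + 11 = 66 jellybeans with no flavour reaching 12.
The next jellybean forces some flavour to 12, so 66 + 1 = 67.

67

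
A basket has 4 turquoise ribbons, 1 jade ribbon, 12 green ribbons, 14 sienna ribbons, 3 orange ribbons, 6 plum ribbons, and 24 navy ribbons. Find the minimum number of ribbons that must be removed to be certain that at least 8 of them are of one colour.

36

An adversary could hand out at most 7 ribbons per colour (4 colours run out sooner): 4 + 1 + 7 + 7 + 3 + 6 + 7 = 35 ribbons and still no colour has 8.
By the pigeonhole principle, one more ribbon lands in a colour already at 7, so 36 draws are enough and 35 are not.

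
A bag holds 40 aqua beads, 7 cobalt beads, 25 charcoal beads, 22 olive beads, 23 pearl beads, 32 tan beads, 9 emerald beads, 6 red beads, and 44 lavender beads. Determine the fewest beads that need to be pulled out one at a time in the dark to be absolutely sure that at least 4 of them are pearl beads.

In the worst case for collecting pearl beads, every non-pearl bead comes out first.
There are 40 + 7 + 25 + 22 + 32 + 9 + 6 + 44 = 185 non-pearl beads altogether.
After those, each further bead must be pearl, so 185 + 4 = 189 draws guarantee 4 pearl beads.

189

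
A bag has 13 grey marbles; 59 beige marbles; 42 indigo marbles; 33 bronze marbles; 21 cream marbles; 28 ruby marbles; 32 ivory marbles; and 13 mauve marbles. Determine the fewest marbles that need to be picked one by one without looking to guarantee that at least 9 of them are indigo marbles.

208

In the worst case for collecting indigo marbles, every non-indigo marble comes out first.
There are 13 + 59 + 33 + 21 + 28 + 32 + 13 = 199 non-indigo marbles altogether.
After those, each further marble must be indigo, so 199 + 9 = 208 draws guarantee 9 indigo marbles.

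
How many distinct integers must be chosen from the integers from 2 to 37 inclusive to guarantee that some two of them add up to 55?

Two chosen integers sum to 55 exactly when both halves of some pair {x, 55−x} with 18 ≤ x ≤ 55−x ≤ 37 are chosen — 10 such pairs.
The remaining 16 elements (those with no distinct partner in range) can never complete a 55-sum, so the worst case takes all of them and one from each pair: 16 + 10 = 26.
Pigeonhole: the 27th integer has to be the second member of some pair, so 26 + 1 = 27.

27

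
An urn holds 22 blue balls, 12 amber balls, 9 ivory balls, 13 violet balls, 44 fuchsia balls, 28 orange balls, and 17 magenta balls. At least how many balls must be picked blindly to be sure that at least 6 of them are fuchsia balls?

In the worst case for collecting fuchsia balls, every non-fuchsia ball comes out first.
There are 22 + 12 + 9 + 13 + 28 + 17 = 101 non-fuchsia balls altogether.
After those, each further ball must be fuchsia, so 101 + 6 = 107 draws guarantee 6 fuchsia balls.

107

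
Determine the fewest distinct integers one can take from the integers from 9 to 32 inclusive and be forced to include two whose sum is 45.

Group the elements by complementary pair {x, 45−x}: {13,32}, {14,31}, {15,30}, …, giving 10 two-element pairs and 4 integers whose partner 45−x falls outside [9,32].
Pigeonhole: treating each of those 14 groups as a pigeonhole, one can pick one integer per group — 14 integers — with no two summing to 45.
The 15th integer lands in an occupied pair, forcing a sum of 45.

15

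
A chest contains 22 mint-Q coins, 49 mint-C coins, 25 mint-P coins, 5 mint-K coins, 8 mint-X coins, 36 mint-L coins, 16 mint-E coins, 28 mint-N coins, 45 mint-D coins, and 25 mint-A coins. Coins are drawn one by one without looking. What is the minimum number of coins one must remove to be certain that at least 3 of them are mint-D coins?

217

In the worst case for collecting mint-D coins, every non-mint-D coin comes out first.
There are 22 + 49 + 25 + 5 + 8 + 36 + 16 + 28 + 25 = 214 non-mint-D coins altogether.
After those, each further coin must be mint-D, so 214 + 3 = 217 draws guarantee 3 mint-D coins.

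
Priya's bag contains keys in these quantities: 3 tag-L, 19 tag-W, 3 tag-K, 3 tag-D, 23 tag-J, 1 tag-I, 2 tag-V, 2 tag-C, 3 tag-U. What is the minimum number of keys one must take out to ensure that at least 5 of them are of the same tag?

26

An adversary could hand out at most 4 keys per tag (7 tags run out sooner): 3 + 4 + 3 + 3 + 4 + 1 + 2 + 2 + 3 = 25 keys and still no tag has 5.
By pigeonhole, one more key lands in a tag already at 4, so 26 draws are enough and 25 are not.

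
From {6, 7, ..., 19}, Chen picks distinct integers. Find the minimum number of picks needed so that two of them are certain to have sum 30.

11

Two chosen integers sum to 30 exactly when both halves of some pair {x, 30−x} with 11 ≤ x ≤ 30−x ≤ 19 are chosen — 4 such pairs.
The remaining 6 elements (those with no distinct partner in range) can never complete a 30-sum, so the worst case takes all of them and one from each pair: 6 + 4 = 10.
The 11th integer has to be the second member of some pair, so 10 + 1 = 11.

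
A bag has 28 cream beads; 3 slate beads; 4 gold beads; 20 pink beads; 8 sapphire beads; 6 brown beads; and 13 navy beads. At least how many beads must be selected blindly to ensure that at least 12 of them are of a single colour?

Put each drawn bead into a box by colour. The largest draw with every box below 12 takes min(count, 11) from each colour; colours with fewer than 11 contribute all they have.
Σ min(cᵢ, 11) = 11 + 3 + 4 + 11 + 8 + 6 + 11 = 54.
Draw number 54 + 1 = 55 must push one box to 12.

55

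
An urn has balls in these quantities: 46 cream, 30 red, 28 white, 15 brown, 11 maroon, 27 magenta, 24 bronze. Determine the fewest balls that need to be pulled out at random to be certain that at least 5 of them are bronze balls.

In the worst case for collecting bronze balls, every non-bronze ball comes out first.
There are 46 + 30 + 28 + 15 + 11 + 27 = 157 non-bronze balls altogether.
After those, each further ball must be bronze, so 157 + 5 = 162 draws guarantee 5 bronze balls.

162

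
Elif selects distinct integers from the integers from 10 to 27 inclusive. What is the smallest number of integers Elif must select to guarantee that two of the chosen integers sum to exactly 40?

A set avoiding the sum 40 can contain at most one of each pair {x, 40−x}, plus the 4 elements whose complement lies outside the range or equal to its own complement.
The integers 10, …, 20 (11 of them) are such a set: any two sum to at least 10+11 = 21 and at most 19+20 = 39 < 40.
Any 12th integer completes one of the 7 pairs, so 12 choices force a sum of 40.

12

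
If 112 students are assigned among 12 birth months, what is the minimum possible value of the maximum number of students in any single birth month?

10

By pigeonhole, the 12 birth months are the holes and the 112 students are the pigeons.
If every birth month held at most 9 students, the total would be at most 12 × 9 = 108, which is less than 112.
So some birth month holds at least ⌈112/12⌉ = 10 students.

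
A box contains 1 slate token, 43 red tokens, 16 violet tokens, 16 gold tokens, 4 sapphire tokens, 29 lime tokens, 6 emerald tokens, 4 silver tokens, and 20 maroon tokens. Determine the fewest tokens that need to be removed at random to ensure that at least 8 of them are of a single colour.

Pigeonhole: put each drawn token into a box by colour. The largest draw with every box below 8 takes min(count, 7) from each colour; colours with fewer than 7 contribute all they have.
Σ min(cᵢ, 7) = 1 + 7 + 7 + 7 + 4 + 7 + 6 + 4 + 7 = 50.
Draw number 50 + 1 = 51 must push one box to 8.

51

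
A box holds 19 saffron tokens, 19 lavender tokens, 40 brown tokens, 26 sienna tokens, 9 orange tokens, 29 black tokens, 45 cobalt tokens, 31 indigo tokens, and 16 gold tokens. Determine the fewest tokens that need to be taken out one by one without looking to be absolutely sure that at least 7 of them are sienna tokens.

In the worst case for collecting sienna tokens, every non-sienna token comes out first.
There are 19 + 19 + 40 + 9 + 29 + 45 + 31 + 16 = 208 non-sienna tokens altogether.
After those, each further token must be sienna, so 208 + 7 = 215 draws guarantee 7 sienna tokens.

215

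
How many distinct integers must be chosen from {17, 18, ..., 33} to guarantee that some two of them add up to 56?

A set avoiding the sum 56 can contain at most one of each pair {x, 56−x}, plus the 7 elements whose complement lies outside the range or equal to its own complement.
The integers 17, …, 28 (12 of them) are such a set: any two sum to at least 17+18 = 35 and at most 27+28 = 55 < 56.
Any 13th integer completes one of the 5 pairs, so 13 choices force a sum of 56.

13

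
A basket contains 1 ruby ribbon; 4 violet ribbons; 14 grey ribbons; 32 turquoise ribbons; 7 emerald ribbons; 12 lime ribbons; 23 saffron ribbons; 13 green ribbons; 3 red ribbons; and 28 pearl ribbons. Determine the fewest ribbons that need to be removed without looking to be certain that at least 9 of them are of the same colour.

Put each drawn ribbon into a box by colour. The largest draw with every box below 9 takes min(count, 8) from each colour; colours with fewer than 8 contribute all they have.
Σ min(cᵢ, 8) = 1 + 4 + 8 + 8 + 7 + 8 + 8 + 8 + 3 + 8 = 63.
Draw number 63 + 1 = 64 must push one box to 9.

64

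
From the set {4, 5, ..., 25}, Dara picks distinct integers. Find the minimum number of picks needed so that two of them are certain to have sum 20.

Group the elements by complementary pair {x, 20−x}: {4,16}, {5,15}, {6,14}, …, giving 6 two-element pairs, the single value 10 (it cannot pair with itself since the integers are distinct), and 9 integers whose partner 20−x falls outside [4,25].
Treating each of those 16 groups as a pigeonhole, one can pick one integer per group — 16 integers — with no two summing to 20.
The 17th integer lands in an occupied pair, forcing a sum of 20.

17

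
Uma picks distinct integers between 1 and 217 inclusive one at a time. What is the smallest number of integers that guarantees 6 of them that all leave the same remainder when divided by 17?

The 17 residue classes mod 17 are the pigeonholes.
With 85 integers one could put 5 in each residue class and have no class reach 6.
The 86th integer pushes some class to 6, so 17·5 + 1 = 86.

86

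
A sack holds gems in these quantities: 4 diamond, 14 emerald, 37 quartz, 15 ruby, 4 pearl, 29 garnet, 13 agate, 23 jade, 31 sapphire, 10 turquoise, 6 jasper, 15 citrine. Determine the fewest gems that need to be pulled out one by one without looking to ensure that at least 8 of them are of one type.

78

An adversary could hand out at most 7 gems per type (diamond, pearl, jasper run out sooner): 4 + 7 + 7 + 7 + 4 + 7 + 7 + 7 + 7 + 7 + 6 + 7 = 77 gems and still no type has 8.
One more gem lands in a type already at 7, so 78 draws are enough and 77 are not.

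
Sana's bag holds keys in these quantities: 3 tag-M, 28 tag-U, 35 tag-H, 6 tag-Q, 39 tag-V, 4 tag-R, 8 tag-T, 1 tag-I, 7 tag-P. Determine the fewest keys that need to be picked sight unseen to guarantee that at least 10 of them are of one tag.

57

By pigeonhole, put each drawn key into a box by tag. The largest draw with every box below 10 takes min(count, 9) from each tag; tags with fewer than 9 contribute all they have.
Σ min(cᵢ, 9) = 3 + 9 + 9 + 6 + 9 + 4 + 8 + 1 + 7 = 56.
Draw number 56 + 1 = 57 must push one box to 10.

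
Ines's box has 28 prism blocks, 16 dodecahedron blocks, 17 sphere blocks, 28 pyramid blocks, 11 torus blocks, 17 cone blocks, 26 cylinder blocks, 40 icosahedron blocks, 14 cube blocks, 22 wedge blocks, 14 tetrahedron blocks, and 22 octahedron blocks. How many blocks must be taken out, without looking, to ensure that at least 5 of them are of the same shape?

Put each drawn block into a box by shape. The largest draw with every box below 5 takes min(count, 4) from each shape.
Σ min(cᵢ, 4) = 4 + 4 + 4 + 4 + 4 + 4 + 4 + 4 + 4 + 4 + 4 + 4 = 48.
Draw number 48 + 1 = 49 must push one box to 5.

49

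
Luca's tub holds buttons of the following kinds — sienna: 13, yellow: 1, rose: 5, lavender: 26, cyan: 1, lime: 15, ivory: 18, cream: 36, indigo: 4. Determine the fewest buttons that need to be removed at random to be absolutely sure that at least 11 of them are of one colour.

62

An adversary could hand out at most 10 buttons per colour (4 colours run out sooner): 10 + 1 + 5 + 10 + 1 + 10 + 10 + 10 + 4 = 61 buttons and still no colour has 11.
By the pigeonhole principle, one more button lands in a colour already at 10, so 62 draws are enough and 61 are not.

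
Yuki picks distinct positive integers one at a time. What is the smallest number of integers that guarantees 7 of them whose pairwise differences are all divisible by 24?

Integers whose pairwise differences are multiples of 24 are exactly those sharing a remainder mod 24. By pigeonhole, the 24 residue classes mod 24 are the pigeonholes.
With 144 integers one could put 6 in each residue class and have no class reach 7.
The 145th integer pushes some class to 7, so 24·6 + 1 = 145.

145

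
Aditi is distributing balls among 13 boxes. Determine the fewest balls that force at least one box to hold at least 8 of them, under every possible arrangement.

With 91 balls one could put exactly 7 in each of the 13 boxes, and no box would reach 8.
By the pigeonhole principle, one more ball must land in a box that already has 7, giving it 8.
So 13 × 7 + 1 = 92 balls are required.

92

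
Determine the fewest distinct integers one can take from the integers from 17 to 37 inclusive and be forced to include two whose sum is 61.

15

Two chosen integers sum to 61 exactly when both halves of some pair {x, 61−x} with 24 ≤ x ≤ 61−x ≤ 37 are chosen — 7 such pairs.
The remaining 7 elements (those with no distinct partner in range) can never complete a 61-sum, so the worst case takes all of them and one from each pair: 7 + 7 = 14.
The 15th integer has to be the second member of some pair, so 14 + 1 = 15.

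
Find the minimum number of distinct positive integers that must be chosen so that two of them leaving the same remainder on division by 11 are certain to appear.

12

Pigeonhole: the 11 residue classes mod 11 are the pigeonholes.
With 11 integers one could put 1 in each residue class and have no class reach 2.
The 12th integer pushes some class to 2, so 11·1 + 1 = 12.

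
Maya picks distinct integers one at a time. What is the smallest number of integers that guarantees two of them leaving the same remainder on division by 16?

17

Pigeonhole: the 16 residue classes mod 16 are the pigeonholes.
With 16 integers one could put 1 in each residue class and have no class reach 2.
The 17th integer pushes some class to 2, so 16·1 + 1 = 17.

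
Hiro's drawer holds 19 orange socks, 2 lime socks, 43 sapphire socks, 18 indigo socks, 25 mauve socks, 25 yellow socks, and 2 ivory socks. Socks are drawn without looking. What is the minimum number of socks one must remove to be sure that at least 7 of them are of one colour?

An adversary could hand out at most 6 socks per colour (lime, ivory run out sooner): 6 + 2 + 6 + 6 + 6 + 6 + 2 = 34 socks and still no colour has 7.
Pigeonhole: one more sock lands in a colour already at 6, so 35 draws are enough and 34 are not.

35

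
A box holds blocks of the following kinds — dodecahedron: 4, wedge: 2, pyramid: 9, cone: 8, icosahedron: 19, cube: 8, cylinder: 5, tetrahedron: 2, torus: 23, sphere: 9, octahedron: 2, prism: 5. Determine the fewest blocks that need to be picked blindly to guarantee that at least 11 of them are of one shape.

Put each drawn block into a box by shape. The largest draw with every box below 11 takes min(count, 10) from each shape; shapes with fewer than 10 contribute all they have.
Σ min(cᵢ, 10) = 4 + 2 + 9 + 8 + 10 + 8 + 5 + 2 + 10 + 9 + 2 + 5 = 74.
Draw number 74 + 1 = 75 must push one box to 11.

75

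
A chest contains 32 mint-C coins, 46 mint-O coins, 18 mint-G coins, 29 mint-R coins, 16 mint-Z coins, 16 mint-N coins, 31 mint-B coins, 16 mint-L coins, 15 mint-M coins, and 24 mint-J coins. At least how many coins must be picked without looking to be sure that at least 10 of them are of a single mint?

91

An adversary could hand out at most 9 coins per mint: 9 + 9 + 9 + 9 + 9 + 9 + 9 + 9 + 9 + 9 = 90 coins and still no mint has 10.
By the pigeonhole principle, one more coin lands in a mint already at 9, so 91 draws are enough and 90 are not.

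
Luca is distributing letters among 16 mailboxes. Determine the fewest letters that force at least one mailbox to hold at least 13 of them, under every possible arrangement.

193

With 192 letters one could put exactly 12 in each of the 16 mailboxes, and no mailbox would reach 13.
One more letter must land in a mailbox that already has 12, giving it 13.
So 16 × 12 + 1 = 193 letters are required.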